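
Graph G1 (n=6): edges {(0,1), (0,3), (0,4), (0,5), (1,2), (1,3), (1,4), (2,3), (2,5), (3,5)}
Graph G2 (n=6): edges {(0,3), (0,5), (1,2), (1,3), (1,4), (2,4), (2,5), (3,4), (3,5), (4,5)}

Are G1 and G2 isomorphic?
Yes, isomorphic

The graphs are isomorphic.
One valid mapping φ: V(G1) → V(G2): 0→5, 1→3, 2→1, 3→4, 4→0, 5→2

Verify φ preserves adjacency — for each edge of G1, its image is an edge of G2:
  (0,1) → (φ(0),φ(1)) = (3,5) ∈ E(G2) ✓
  (0,3) → (φ(0),φ(3)) = (4,5) ∈ E(G2) ✓
  (0,4) → (φ(0),φ(4)) = (0,5) ∈ E(G2) ✓
  (0,5) → (φ(0),φ(5)) = (2,5) ∈ E(G2) ✓
  (1,2) → (φ(1),φ(2)) = (1,3) ∈ E(G2) ✓
  (1,3) → (φ(1),φ(3)) = (3,4) ∈ E(G2) ✓
  (1,4) → (φ(1),φ(4)) = (0,3) ∈ E(G2) ✓
  (2,3) → (φ(2),φ(3)) = (1,4) ∈ E(G2) ✓
  (2,5) → (φ(2),φ(5)) = (1,2) ∈ E(G2) ✓
  (3,5) → (φ(3),φ(5)) = (2,4) ∈ E(G2) ✓
All 10 edges of G1 map to edges of G2, and |E(G1)| = |E(G2)| = 10, so φ is a bijection on edges as well as vertices. Hence G1 ≅ G2.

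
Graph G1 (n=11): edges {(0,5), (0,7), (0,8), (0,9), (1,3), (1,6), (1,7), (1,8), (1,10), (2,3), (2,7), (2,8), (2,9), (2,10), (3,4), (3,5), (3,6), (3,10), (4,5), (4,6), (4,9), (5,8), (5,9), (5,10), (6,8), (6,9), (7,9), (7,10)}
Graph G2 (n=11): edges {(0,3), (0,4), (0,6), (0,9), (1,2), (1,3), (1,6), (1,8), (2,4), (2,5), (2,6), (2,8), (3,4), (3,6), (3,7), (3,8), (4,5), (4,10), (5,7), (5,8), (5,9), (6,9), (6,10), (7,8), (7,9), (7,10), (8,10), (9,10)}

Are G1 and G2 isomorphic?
Yes, isomorphic

The graphs are isomorphic.
One valid mapping φ: V(G1) → V(G2): 0→0, 1→5, 2→10, 3→8, 4→1, 5→3, 6→2, 7→9, 8→4, 9→6, 10→7

Verify φ preserves adjacency — for each edge of G1, its image is an edge of G2:
  (0,5) → (φ(0),φ(5)) = (0,3) ∈ E(G2) ✓
  (0,7) → (φ(0),φ(7)) = (0,9) ∈ E(G2) ✓
  (0,8) → (φ(0),φ(8)) = (0,4) ∈ E(G2) ✓
  (0,9) → (φ(0),φ(9)) = (0,6) ∈ E(G2) ✓
  (1,3) → (φ(1),φ(3)) = (5,8) ∈ E(G2) ✓
  (1,6) → (φ(1),φ(6)) = (2,5) ∈ E(G2) ✓
  (1,7) → (φ(1),φ(7)) = (5,9) ∈ E(G2) ✓
  (1,8) → (φ(1),φ(8)) = (4,5) ∈ E(G2) ✓
  (1,10) → (φ(1),φ(10)) = (5,7) ∈ E(G2) ✓
  (2,3) → (φ(2),φ(3)) = (8,10) ∈ E(G2) ✓
  (2,7) → (φ(2),φ(7)) = (9,10) ∈ E(G2) ✓
  (2,8) → (φ(2),φ(8)) = (4,10) ∈ E(G2) ✓
  (2,9) → (φ(2),φ(9)) = (6,10) ∈ E(G2) ✓
  (2,10) → (φ(2),φ(10)) = (7,10) ∈ E(G2) ✓
  (3,4) → (φ(3),φ(4)) = (1,8) ∈ E(G2) ✓
  (3,5) → (φ(3),φ(5)) = (3,8) ∈ E(G2) ✓
  (3,6) → (φ(3),φ(6)) = (2,8) ∈ E(G2) ✓
  (3,10) → (φ(3),φ(10)) = (7,8) ∈ E(G2) ✓
  (4,5) → (φ(4),φ(5)) = (1,3) ∈ E(G2) ✓
  (4,6) → (φ(4),φ(6)) = (1,2) ∈ E(G2) ✓
  (4,9) → (φ(4),φ(9)) = (1,6) ∈ E(G2) ✓
  (5,8) → (φ(5),φ(8)) = (3,4) ∈ E(G2) ✓
  (5,9) → (φ(5),φ(9)) = (3,6) ∈ E(G2) ✓
  (5,10) → (φ(5),φ(10)) = (3,7) ∈ E(G2) ✓
  (6,8) → (φ(6),φ(8)) = (2,4) ∈ E(G2) ✓
  (6,9) → (φ(6),φ(9)) = (2,6) ∈ E(G2) ✓
  (7,9) → (φ(7),φ(9)) = (6,9) ∈ E(G2) ✓
  (7,10) → (φ(7),φ(10)) = (7,9) ∈ E(G2) ✓
All 28 edges of G1 map to edges of G2, and |E(G1)| = |E(G2)| = 28, so φ is a bijection on edges as well as vertices. Hence G1 ≅ G2.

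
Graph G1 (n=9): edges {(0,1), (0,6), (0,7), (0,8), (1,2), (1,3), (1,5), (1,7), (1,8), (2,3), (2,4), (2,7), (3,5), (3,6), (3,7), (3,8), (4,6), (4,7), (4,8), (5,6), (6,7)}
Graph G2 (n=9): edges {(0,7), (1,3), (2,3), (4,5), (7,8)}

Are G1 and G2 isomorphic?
No, not isomorphic

The graphs are NOT isomorphic.

Connected components of G1: 1 component(s) with vertex sets [[0, 1, 2, 3, 4, 5, 6, 7, 8]], sizes [9].
Connected components of G2: 4 component(s) with vertex sets [[6], [4, 5], [0, 7, 8], [1, 2, 3]], sizes [1, 2, 3, 3].
The number of connected components (and the multiset of component sizes) is an isomorphism invariant — an isomorphism maps each component of G1 bijectively onto a component of G2. Since G1 has 1 component(s) and G2 has 4, they cannot be isomorphic.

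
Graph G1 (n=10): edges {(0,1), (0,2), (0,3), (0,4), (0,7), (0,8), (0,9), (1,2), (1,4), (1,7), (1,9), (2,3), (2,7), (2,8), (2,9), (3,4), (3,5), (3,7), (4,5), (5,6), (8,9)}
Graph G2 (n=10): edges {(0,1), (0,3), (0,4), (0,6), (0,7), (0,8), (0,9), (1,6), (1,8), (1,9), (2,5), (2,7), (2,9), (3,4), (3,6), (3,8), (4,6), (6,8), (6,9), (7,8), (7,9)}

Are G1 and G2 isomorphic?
Yes, isomorphic

The graphs are isomorphic.
One valid mapping φ: V(G1) → V(G2): 0→0, 1→8, 2→6, 3→9, 4→7, 5→2, 6→5, 7→1, 8→4, 9→3

Verify φ preserves adjacency — for each edge of G1, its image is an edge of G2:
  (0,1) → (φ(0),φ(1)) = (0,8) ∈ E(G2) ✓
  (0,2) → (φ(0),φ(2)) = (0,6) ∈ E(G2) ✓
  (0,3) → (φ(0),φ(3)) = (0,9) ∈ E(G2) ✓
  (0,4) → (φ(0),φ(4)) = (0,7) ∈ E(G2) ✓
  (0,7) → (φ(0),φ(7)) = (0,1) ∈ E(G2) ✓
  (0,8) → (φ(0),φ(8)) = (0,4) ∈ E(G2) ✓
  (0,9) → (φ(0),φ(9)) = (0,3) ∈ E(G2) ✓
  (1,2) → (φ(1),φ(2)) = (6,8) ∈ E(G2) ✓
  (1,4) → (φ(1),φ(4)) = (7,8) ∈ E(G2) ✓
  (1,7) → (φ(1),φ(7)) = (1,8) ∈ E(G2) ✓
  (1,9) → (φ(1),φ(9)) = (3,8) ∈ E(G2) ✓
  (2,3) → (φ(2),φ(3)) = (6,9) ∈ E(G2) ✓
  (2,7) → (φ(2),φ(7)) = (1,6) ∈ E(G2) ✓
  (2,8) → (φ(2),φ(8)) = (4,6) ∈ E(G2) ✓
  (2,9) → (φ(2),φ(9)) = (3,6) ∈ E(G2) ✓
  (3,4) → (φ(3),φ(4)) = (7,9) ∈ E(G2) ✓
  (3,5) → (φ(3),φ(5)) = (2,9) ∈ E(G2) ✓
  (3,7) → (φ(3),φ(7)) = (1,9) ∈ E(G2) ✓
  (4,5) → (φ(4),φ(5)) = (2,7) ∈ E(G2) ✓
  (5,6) → (φ(5),φ(6)) = (2,5) ∈ E(G2) ✓
  (8,9) → (φ(8),φ(9)) = (3,4) ∈ E(G2) ✓
All 21 edges of G1 map to edges of G2, and |E(G1)| = |E(G2)| = 21, so φ is a bijection on edges as well as vertices. Hence G1 ≅ G2.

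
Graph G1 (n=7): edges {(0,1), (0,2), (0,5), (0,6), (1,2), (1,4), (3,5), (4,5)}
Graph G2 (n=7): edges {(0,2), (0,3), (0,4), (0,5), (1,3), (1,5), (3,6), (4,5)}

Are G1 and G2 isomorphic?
Yes, isomorphic

The graphs are isomorphic.
One valid mapping φ: V(G1) → V(G2): 0→0, 1→5, 2→4, 3→6, 4→1, 5→3, 6→2

Verify φ preserves adjacency — for each edge of G1, its image is an edge of G2:
  (0,1) → (φ(0),φ(1)) = (0,5) ∈ E(G2) ✓
  (0,2) → (φ(0),φ(2)) = (0,4) ∈ E(G2) ✓
  (0,5) → (φ(0),φ(5)) = (0,3) ∈ E(G2) ✓
  (0,6) → (φ(0),φ(6)) = (0,2) ∈ E(G2) ✓
  (1,2) → (φ(1),φ(2)) = (4,5) ∈ E(G2) ✓
  (1,4) → (φ(1),φ(4)) = (1,5) ∈ E(G2) ✓
  (3,5) → (φ(3),φ(5)) = (3,6) ∈ E(G2) ✓
  (4,5) → (φ(4),φ(5)) = (1,3) ∈ E(G2) ✓
All 8 edges of G1 map to edges of G2, and |E(G1)| = |E(G2)| = 8, so φ is a bijection on edges as well as vertices. Hence G1 ≅ G2.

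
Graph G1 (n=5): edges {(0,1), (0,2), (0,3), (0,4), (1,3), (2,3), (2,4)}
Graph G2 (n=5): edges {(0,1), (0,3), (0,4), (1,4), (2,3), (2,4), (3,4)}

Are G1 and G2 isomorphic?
Yes, isomorphic

The graphs are isomorphic.
One valid mapping φ: V(G1) → V(G2): 0→4, 1→1, 2→3, 3→0, 4→2

Verify φ preserves adjacency — for each edge of G1, its image is an edge of G2:
  (0,1) → (φ(0),φ(1)) = (1,4) ∈ E(G2) ✓
  (0,2) → (φ(0),φ(2)) = (3,4) ∈ E(G2) ✓
  (0,3) → (φ(0),φ(3)) = (0,4) ∈ E(G2) ✓
  (0,4) → (φ(0),φ(4)) = (2,4) ∈ E(G2) ✓
  (1,3) → (φ(1),φ(3)) = (0,1) ∈ E(G2) ✓
  (2,3) → (φ(2),φ(3)) = (0,3) ∈ E(G2) ✓
  (2,4) → (φ(2),φ(4)) = (2,3) ∈ E(G2) ✓
All 7 edges of G1 map to edges of G2, and |E(G1)| = |E(G2)| = 7, so φ is a bijection on edges as well as vertices. Hence G1 ≅ G2.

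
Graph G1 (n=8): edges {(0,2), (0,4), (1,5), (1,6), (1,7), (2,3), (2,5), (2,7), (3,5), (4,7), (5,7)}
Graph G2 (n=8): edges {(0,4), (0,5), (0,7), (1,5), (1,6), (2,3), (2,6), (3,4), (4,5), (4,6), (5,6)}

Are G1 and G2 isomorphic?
Yes, isomorphic

The graphs are isomorphic.
One valid mapping φ: V(G1) → V(G2): 0→2, 1→0, 2→6, 3→1, 4→3, 5→5, 6→7, 7→4

Verify φ preserves adjacency — for each edge of G1, its image is an edge of G2:
  (0,2) → (φ(0),φ(2)) = (2,6) ∈ E(G2) ✓
  (0,4) → (φ(0),φ(4)) = (2,3) ∈ E(G2) ✓
  (1,5) → (φ(1),φ(5)) = (0,5) ∈ E(G2) ✓
  (1,6) → (φ(1),φ(6)) = (0,7) ∈ E(G2) ✓
  (1,7) → (φ(1),φ(7)) = (0,4) ∈ E(G2) ✓
  (2,3) → (φ(2),φ(3)) = (1,6) ∈ E(G2) ✓
  (2,5) → (φ(2),φ(5)) = (5,6) ∈ E(G2) ✓
  (2,7) → (φ(2),φ(7)) = (4,6) ∈ E(G2) ✓
  (3,5) → (φ(3),φ(5)) = (1,5) ∈ E(G2) ✓
  (4,7) → (φ(4),φ(7)) = (3,4) ∈ E(G2) ✓
  (5,7) → (φ(5),φ(7)) = (4,5) ∈ E(G2) ✓
All 11 edges of G1 map to edges of G2, and |E(G1)| = |E(G2)| = 11, so φ is a bijection on edges as well as vertices. Hence G1 ≅ G2.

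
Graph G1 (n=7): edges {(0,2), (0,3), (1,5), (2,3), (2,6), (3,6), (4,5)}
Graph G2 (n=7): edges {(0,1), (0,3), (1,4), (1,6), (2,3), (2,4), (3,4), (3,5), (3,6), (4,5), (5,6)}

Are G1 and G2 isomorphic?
No, not isomorphic

The graphs are NOT isomorphic.

Connected components of G1: 2 component(s) with vertex sets [[1, 4, 5], [0, 2, 3, 6]], sizes [3, 4].
Connected components of G2: 1 component(s) with vertex sets [[0, 1, 2, 3, 4, 5, 6]], sizes [7].
The number of connected components (and the multiset of component sizes) is an isomorphism invariant — an isomorphism maps each component of G1 bijectively onto a component of G2. Since G1 has 2 component(s) and G2 has 1, they cannot be isomorphic.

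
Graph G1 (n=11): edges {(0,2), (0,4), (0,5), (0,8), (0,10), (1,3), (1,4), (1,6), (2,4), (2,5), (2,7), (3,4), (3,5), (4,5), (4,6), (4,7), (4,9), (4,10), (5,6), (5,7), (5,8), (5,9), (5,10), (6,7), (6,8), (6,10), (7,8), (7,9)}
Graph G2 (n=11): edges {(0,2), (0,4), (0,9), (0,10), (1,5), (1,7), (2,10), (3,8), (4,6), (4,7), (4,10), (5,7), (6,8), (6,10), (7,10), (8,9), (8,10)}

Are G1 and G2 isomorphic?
No, not isomorphic

The graphs are NOT isomorphic.

Degrees in G1: deg(0)=5, deg(1)=3, deg(2)=4, deg(3)=3, deg(4)=9, deg(5)=9, deg(6)=6, deg(7)=6, deg(8)=4, deg(9)=3, deg(10)=4.
Sorted degree sequence of G1: [9, 9, 6, 6, 5, 4, 4, 4, 3, 3, 3].
Degrees in G2: deg(0)=4, deg(1)=2, deg(2)=2, deg(3)=1, deg(4)=4, deg(5)=2, deg(6)=3, deg(7)=4, deg(8)=4, deg(9)=2, deg(10)=6.
Sorted degree sequence of G2: [6, 4, 4, 4, 4, 3, 2, 2, 2, 2, 1].
The (sorted) degree sequence is an isomorphism invariant, so since G1 and G2 have different degree sequences they cannot be isomorphic.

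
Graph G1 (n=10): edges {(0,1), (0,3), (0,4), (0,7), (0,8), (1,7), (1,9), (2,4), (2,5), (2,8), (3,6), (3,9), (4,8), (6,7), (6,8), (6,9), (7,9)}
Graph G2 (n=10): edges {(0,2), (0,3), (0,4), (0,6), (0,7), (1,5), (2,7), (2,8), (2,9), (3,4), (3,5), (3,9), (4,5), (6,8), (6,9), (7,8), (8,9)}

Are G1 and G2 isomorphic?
Yes, isomorphic

The graphs are isomorphic.
One valid mapping φ: V(G1) → V(G2): 0→0, 1→7, 2→5, 3→6, 4→4, 5→1, 6→9, 7→2, 8→3, 9→8

Verify φ preserves adjacency — for each edge of G1, its image is an edge of G2:
  (0,1) → (φ(0),φ(1)) = (0,7) ∈ E(G2) ✓
  (0,3) → (φ(0),φ(3)) = (0,6) ∈ E(G2) ✓
  (0,4) → (φ(0),φ(4)) = (0,4) ∈ E(G2) ✓
  (0,7) → (φ(0),φ(7)) = (0,2) ∈ E(G2) ✓
  (0,8) → (φ(0),φ(8)) = (0,3) ∈ E(G2) ✓
  (1,7) → (φ(1),φ(7)) = (2,7) ∈ E(G2) ✓
  (1,9) → (φ(1),φ(9)) = (7,8) ∈ E(G2) ✓
  (2,4) → (φ(2),φ(4)) = (4,5) ∈ E(G2) ✓
  (2,5) → (φ(2),φ(5)) = (1,5) ∈ E(G2) ✓
  (2,8) → (φ(2),φ(8)) = (3,5) ∈ E(G2) ✓
  (3,6) → (φ(3),φ(6)) = (6,9) ∈ E(G2) ✓
  (3,9) → (φ(3),φ(9)) = (6,8) ∈ E(G2) ✓
  (4,8) → (φ(4),φ(8)) = (3,4) ∈ E(G2) ✓
  (6,7) → (φ(6),φ(7)) = (2,9) ∈ E(G2) ✓
  (6,8) → (φ(6),φ(8)) = (3,9) ∈ E(G2) ✓
  (6,9) → (φ(6),φ(9)) = (8,9) ∈ E(G2) ✓
  (7,9) → (φ(7),φ(9)) = (2,8) ∈ E(G2) ✓
All 17 edges of G1 map to edges of G2, and |E(G1)| = |E(G2)| = 17, so φ is a bijection on edges as well as vertices. Hence G1 ≅ G2.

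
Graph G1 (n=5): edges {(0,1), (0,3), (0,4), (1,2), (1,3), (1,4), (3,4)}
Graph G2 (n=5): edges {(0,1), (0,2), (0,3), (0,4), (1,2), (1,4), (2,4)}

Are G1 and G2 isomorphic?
Yes, isomorphic

The graphs are isomorphic.
One valid mapping φ: V(G1) → V(G2): 0→2, 1→0, 2→3, 3→4, 4→1

Verify φ preserves adjacency — for each edge of G1, its image is an edge of G2:
  (0,1) → (φ(0),φ(1)) = (0,2) ∈ E(G2) ✓
  (0,3) → (φ(0),φ(3)) = (2,4) ∈ E(G2) ✓
  (0,4) → (φ(0),φ(4)) = (1,2) ∈ E(G2) ✓
  (1,2) → (φ(1),φ(2)) = (0,3) ∈ E(G2) ✓
  (1,3) → (φ(1),φ(3)) = (0,4) ∈ E(G2) ✓
  (1,4) → (φ(1),φ(4)) = (0,1) ∈ E(G2) ✓
  (3,4) → (φ(3),φ(4)) = (1,4) ∈ E(G2) ✓
All 7 edges of G1 map to edges of G2, and |E(G1)| = |E(G2)| = 7, so φ is a bijection on edges as well as vertices. Hence G1 ≅ G2.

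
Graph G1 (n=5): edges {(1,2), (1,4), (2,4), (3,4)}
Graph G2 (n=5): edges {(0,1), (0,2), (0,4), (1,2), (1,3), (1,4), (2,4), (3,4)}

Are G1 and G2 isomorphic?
No, not isomorphic

The graphs are NOT isomorphic.

Counting triangles (3-cliques): G1 has 1, G2 has 5.
Triangle count is an isomorphism invariant, so differing triangle counts rule out isomorphism.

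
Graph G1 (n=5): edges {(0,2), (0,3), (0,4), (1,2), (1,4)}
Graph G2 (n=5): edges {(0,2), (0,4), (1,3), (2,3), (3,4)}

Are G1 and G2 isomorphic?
Yes, isomorphic

The graphs are isomorphic.
One valid mapping φ: V(G1) → V(G2): 0→3, 1→0, 2→2, 3→1, 4→4

Verify φ preserves adjacency — for each edge of G1, its image is an edge of G2:
  (0,2) → (φ(0),φ(2)) = (2,3) ∈ E(G2) ✓
  (0,3) → (φ(0),φ(3)) = (1,3) ∈ E(G2) ✓
  (0,4) → (φ(0),φ(4)) = (3,4) ∈ E(G2) ✓
  (1,2) → (φ(1),φ(2)) = (0,2) ∈ E(G2) ✓
  (1,4) → (φ(1),φ(4)) = (0,4) ∈ E(G2) ✓
All 5 edges of G1 map to edges of G2, and |E(G1)| = |E(G2)| = 5, so φ is a bijection on edges as well as vertices. Hence G1 ≅ G2.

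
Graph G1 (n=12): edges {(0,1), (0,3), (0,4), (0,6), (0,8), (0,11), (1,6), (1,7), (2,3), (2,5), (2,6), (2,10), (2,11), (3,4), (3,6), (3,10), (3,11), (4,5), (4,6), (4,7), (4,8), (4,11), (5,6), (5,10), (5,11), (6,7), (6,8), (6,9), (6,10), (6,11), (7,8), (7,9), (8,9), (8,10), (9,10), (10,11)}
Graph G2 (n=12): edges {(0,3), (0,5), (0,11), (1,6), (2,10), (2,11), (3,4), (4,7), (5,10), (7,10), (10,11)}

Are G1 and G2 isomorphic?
No, not isomorphic

The graphs are NOT isomorphic.

Connected components of G1: 1 component(s) with vertex sets [[0, 1, 2, 3, 4, 5, 6, 7, 8, 9, 10, 11]], sizes [12].
Connected components of G2: 4 component(s) with vertex sets [[8], [9], [1, 6], [0, 2, 3, 4, 5, 7, 10, 11]], sizes [1, 1, 2, 8].
The number of connected components (and the multiset of component sizes) is an isomorphism invariant — an isomorphism maps each component of G1 bijectively onto a component of G2. Since G1 has 1 component(s) and G2 has 4, they cannot be isomorphic.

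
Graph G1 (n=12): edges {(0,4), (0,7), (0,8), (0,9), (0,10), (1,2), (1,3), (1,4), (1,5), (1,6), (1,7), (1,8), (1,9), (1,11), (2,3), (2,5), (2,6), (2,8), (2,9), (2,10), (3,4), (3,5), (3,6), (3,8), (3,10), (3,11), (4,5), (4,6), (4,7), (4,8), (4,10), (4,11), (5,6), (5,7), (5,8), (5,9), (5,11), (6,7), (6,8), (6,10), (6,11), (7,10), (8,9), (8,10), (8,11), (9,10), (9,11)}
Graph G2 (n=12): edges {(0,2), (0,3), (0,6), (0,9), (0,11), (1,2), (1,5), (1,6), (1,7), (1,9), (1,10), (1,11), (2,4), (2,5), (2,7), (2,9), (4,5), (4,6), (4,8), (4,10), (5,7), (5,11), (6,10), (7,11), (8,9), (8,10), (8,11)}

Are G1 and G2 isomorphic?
No, not isomorphic

The graphs are NOT isomorphic.

Degrees in G1: deg(0)=5, deg(1)=9, deg(2)=7, deg(3)=8, deg(4)=9, deg(5)=9, deg(6)=9, deg(7)=6, deg(8)=10, deg(9)=7, deg(10)=8, deg(11)=7.
Sorted degree sequence of G1: [10, 9, 9, 9, 9, 8, 8, 7, 7, 7, 6, 5].
Degrees in G2: deg(0)=5, deg(1)=7, deg(2)=6, deg(3)=1, deg(4)=5, deg(5)=5, deg(6)=4, deg(7)=4, deg(8)=4, deg(9)=4, deg(10)=4, deg(11)=5.
Sorted degree sequence of G2: [7, 6, 5, 5, 5, 5, 4, 4, 4, 4, 4, 1].
The (sorted) degree sequence is an isomorphism invariant, so since G1 and G2 have different degree sequences they cannot be isomorphic.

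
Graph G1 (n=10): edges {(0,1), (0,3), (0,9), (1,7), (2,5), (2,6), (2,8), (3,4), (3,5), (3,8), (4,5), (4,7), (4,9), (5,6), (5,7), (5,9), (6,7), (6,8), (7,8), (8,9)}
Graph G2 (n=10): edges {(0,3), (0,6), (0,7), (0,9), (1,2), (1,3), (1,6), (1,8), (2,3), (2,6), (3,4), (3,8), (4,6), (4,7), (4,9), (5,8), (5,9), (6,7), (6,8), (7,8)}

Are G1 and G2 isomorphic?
Yes, isomorphic

The graphs are isomorphic.
One valid mapping φ: V(G1) → V(G2): 0→9, 1→5, 2→2, 3→0, 4→7, 5→6, 6→1, 7→8, 8→3, 9→4

Verify φ preserves adjacency — for each edge of G1, its image is an edge of G2:
  (0,1) → (φ(0),φ(1)) = (5,9) ∈ E(G2) ✓
  (0,3) → (φ(0),φ(3)) = (0,9) ∈ E(G2) ✓
  (0,9) → (φ(0),φ(9)) = (4,9) ∈ E(G2) ✓
  (1,7) → (φ(1),φ(7)) = (5,8) ∈ E(G2) ✓
  (2,5) → (φ(2),φ(5)) = (2,6) ∈ E(G2) ✓
  (2,6) → (φ(2),φ(6)) = (1,2) ∈ E(G2) ✓
  (2,8) → (φ(2),φ(8)) = (2,3) ∈ E(G2) ✓
  (3,4) → (φ(3),φ(4)) = (0,7) ∈ E(G2) ✓
  (3,5) → (φ(3),φ(5)) = (0,6) ∈ E(G2) ✓
  (3,8) → (φ(3),φ(8)) = (0,3) ∈ E(G2) ✓
  (4,5) → (φ(4),φ(5)) = (6,7) ∈ E(G2) ✓
  (4,7) → (φ(4),φ(7)) = (7,8) ∈ E(G2) ✓
  (4,9) → (φ(4),φ(9)) = (4,7) ∈ E(G2) ✓
  (5,6) → (φ(5),φ(6)) = (1,6) ∈ E(G2) ✓
  (5,7) → (φ(5),φ(7)) = (6,8) ∈ E(G2) ✓
  (5,9) → (φ(5),φ(9)) = (4,6) ∈ E(G2) ✓
  (6,7) → (φ(6),φ(7)) = (1,8) ∈ E(G2) ✓
  (6,8) → (φ(6),φ(8)) = (1,3) ∈ E(G2) ✓
  (7,8) → (φ(7),φ(8)) = (3,8) ∈ E(G2) ✓
  (8,9) → (φ(8),φ(9)) = (3,4) ∈ E(G2) ✓
All 20 edges of G1 map to edges of G2, and |E(G1)| = |E(G2)| = 20, so φ is a bijection on edges as well as vertices. Hence G1 ≅ G2.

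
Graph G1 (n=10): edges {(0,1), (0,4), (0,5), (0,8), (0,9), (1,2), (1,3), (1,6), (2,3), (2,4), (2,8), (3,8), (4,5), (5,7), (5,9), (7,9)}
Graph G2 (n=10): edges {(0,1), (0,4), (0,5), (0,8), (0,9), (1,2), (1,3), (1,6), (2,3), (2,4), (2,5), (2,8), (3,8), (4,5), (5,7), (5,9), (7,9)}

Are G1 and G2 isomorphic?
No, not isomorphic

The graphs are NOT isomorphic.

Counting edges: G1 has 16 edge(s); G2 has 17 edge(s).
Edge count is an isomorphism invariant (a bijection on vertices induces a bijection on edges), so differing edge counts rule out isomorphism.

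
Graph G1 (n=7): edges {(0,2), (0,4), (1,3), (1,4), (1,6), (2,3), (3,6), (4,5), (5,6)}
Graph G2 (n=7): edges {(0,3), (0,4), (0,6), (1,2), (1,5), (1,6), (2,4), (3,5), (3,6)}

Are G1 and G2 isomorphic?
Yes, isomorphic

The graphs are isomorphic.
One valid mapping φ: V(G1) → V(G2): 0→2, 1→6, 2→4, 3→0, 4→1, 5→5, 6→3

Verify φ preserves adjacency — for each edge of G1, its image is an edge of G2:
  (0,2) → (φ(0),φ(2)) = (2,4) ∈ E(G2) ✓
  (0,4) → (φ(0),φ(4)) = (1,2) ∈ E(G2) ✓
  (1,3) → (φ(1),φ(3)) = (0,6) ∈ E(G2) ✓
  (1,4) → (φ(1),φ(4)) = (1,6) ∈ E(G2) ✓
  (1,6) → (φ(1),φ(6)) = (3,6) ∈ E(G2) ✓
  (2,3) → (φ(2),φ(3)) = (0,4) ∈ E(G2) ✓
  (3,6) → (φ(3),φ(6)) = (0,3) ∈ E(G2) ✓
  (4,5) → (φ(4),φ(5)) = (1,5) ∈ E(G2) ✓
  (5,6) → (φ(5),φ(6)) = (3,5) ∈ E(G2) ✓
All 9 edges of G1 map to edges of G2, and |E(G1)| = |E(G2)| = 9, so φ is a bijection on edges as well as vertices. Hence G1 ≅ G2.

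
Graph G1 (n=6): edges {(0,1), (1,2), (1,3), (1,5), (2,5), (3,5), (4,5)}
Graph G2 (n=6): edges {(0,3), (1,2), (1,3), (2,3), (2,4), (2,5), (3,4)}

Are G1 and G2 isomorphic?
Yes, isomorphic

The graphs are isomorphic.
One valid mapping φ: V(G1) → V(G2): 0→0, 1→3, 2→1, 3→4, 4→5, 5→2

Verify φ preserves adjacency — for each edge of G1, its image is an edge of G2:
  (0,1) → (φ(0),φ(1)) = (0,3) ∈ E(G2) ✓
  (1,2) → (φ(1),φ(2)) = (1,3) ∈ E(G2) ✓
  (1,3) → (φ(1),φ(3)) = (3,4) ∈ E(G2) ✓
  (1,5) → (φ(1),φ(5)) = (2,3) ∈ E(G2) ✓
  (2,5) → (φ(2),φ(5)) = (1,2) ∈ E(G2) ✓
  (3,5) → (φ(3),φ(5)) = (2,4) ∈ E(G2) ✓
  (4,5) → (φ(4),φ(5)) = (2,5) ∈ E(G2) ✓
All 7 edges of G1 map to edges of G2, and |E(G1)| = |E(G2)| = 7, so φ is a bijection on edges as well as vertices. Hence G1 ≅ G2.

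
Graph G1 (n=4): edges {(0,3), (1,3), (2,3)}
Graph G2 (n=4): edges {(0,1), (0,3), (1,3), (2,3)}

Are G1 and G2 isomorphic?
No, not isomorphic

The graphs are NOT isomorphic.

Counting edges: G1 has 3 edge(s); G2 has 4 edge(s).
Edge count is an isomorphism invariant (a bijection on vertices induces a bijection on edges), so differing edge counts rule out isomorphism.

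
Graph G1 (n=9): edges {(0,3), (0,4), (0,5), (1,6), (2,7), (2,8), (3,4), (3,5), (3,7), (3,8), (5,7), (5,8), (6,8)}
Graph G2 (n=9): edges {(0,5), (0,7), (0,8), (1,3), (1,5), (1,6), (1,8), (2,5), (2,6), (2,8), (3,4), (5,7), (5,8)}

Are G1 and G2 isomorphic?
Yes, isomorphic

The graphs are isomorphic.
One valid mapping φ: V(G1) → V(G2): 0→0, 1→4, 2→6, 3→5, 4→7, 5→8, 6→3, 7→2, 8→1

Verify φ preserves adjacency — for each edge of G1, its image is an edge of G2:
  (0,3) → (φ(0),φ(3)) = (0,5) ∈ E(G2) ✓
  (0,4) → (φ(0),φ(4)) = (0,7) ∈ E(G2) ✓
  (0,5) → (φ(0),φ(5)) = (0,8) ∈ E(G2) ✓
  (1,6) → (φ(1),φ(6)) = (3,4) ∈ E(G2) ✓
  (2,7) → (φ(2),φ(7)) = (2,6) ∈ E(G2) ✓
  (2,8) → (φ(2),φ(8)) = (1,6) ∈ E(G2) ✓
  (3,4) → (φ(3),φ(4)) = (5,7) ∈ E(G2) ✓
  (3,5) → (φ(3),φ(5)) = (5,8) ∈ E(G2) ✓
  (3,7) → (φ(3),φ(7)) = (2,5) ∈ E(G2) ✓
  (3,8) → (φ(3),φ(8)) = (1,5) ∈ E(G2) ✓
  (5,7) → (φ(5),φ(7)) = (2,8) ∈ E(G2) ✓
  (5,8) → (φ(5),φ(8)) = (1,8) ∈ E(G2) ✓
  (6,8) → (φ(6),φ(8)) = (1,3) ∈ E(G2) ✓
All 13 edges of G1 map to edges of G2, and |E(G1)| = |E(G2)| = 13, so φ is a bijection on edges as well as vertices. Hence G1 ≅ G2.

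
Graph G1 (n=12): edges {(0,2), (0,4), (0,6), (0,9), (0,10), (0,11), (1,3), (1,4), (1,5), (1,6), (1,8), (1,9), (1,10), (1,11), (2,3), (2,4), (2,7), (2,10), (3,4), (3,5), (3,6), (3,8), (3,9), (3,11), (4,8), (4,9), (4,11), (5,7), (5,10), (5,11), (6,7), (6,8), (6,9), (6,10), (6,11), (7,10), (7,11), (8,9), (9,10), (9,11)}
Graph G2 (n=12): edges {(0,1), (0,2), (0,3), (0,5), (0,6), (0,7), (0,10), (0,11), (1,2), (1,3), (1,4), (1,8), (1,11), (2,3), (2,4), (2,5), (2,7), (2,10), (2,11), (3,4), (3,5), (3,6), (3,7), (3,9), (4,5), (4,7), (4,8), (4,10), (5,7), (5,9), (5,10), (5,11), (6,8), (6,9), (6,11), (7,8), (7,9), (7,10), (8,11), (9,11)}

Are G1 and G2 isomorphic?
Yes, isomorphic

The graphs are isomorphic.
One valid mapping φ: V(G1) → V(G2): 0→1, 1→5, 2→8, 3→7, 4→4, 5→9, 6→0, 7→6, 8→10, 9→2, 10→11, 11→3

Verify φ preserves adjacency — for each edge of G1, its image is an edge of G2:
  (0,2) → (φ(0),φ(2)) = (1,8) ∈ E(G2) ✓
  (0,4) → (φ(0),φ(4)) = (1,4) ∈ E(G2) ✓
  (0,6) → (φ(0),φ(6)) = (0,1) ∈ E(G2) ✓
  (0,9) → (φ(0),φ(9)) = (1,2) ∈ E(G2) ✓
  (0,10) → (φ(0),φ(10)) = (1,11) ∈ E(G2) ✓
  (0,11) → (φ(0),φ(11)) = (1,3) ∈ E(G2) ✓
  (1,3) → (φ(1),φ(3)) = (5,7) ∈ E(G2) ✓
  (1,4) → (φ(1),φ(4)) = (4,5) ∈ E(G2) ✓
  (1,5) → (φ(1),φ(5)) = (5,9) ∈ E(G2) ✓
  (1,6) → (φ(1),φ(6)) = (0,5) ∈ E(G2) ✓
  (1,8) → (φ(1),φ(8)) = (5,10) ∈ E(G2) ✓
  (1,9) → (φ(1),φ(9)) = (2,5) ∈ E(G2) ✓
  (1,10) → (φ(1),φ(10)) = (5,11) ∈ E(G2) ✓
  (1,11) → (φ(1),φ(11)) = (3,5) ∈ E(G2) ✓
  (2,3) → (φ(2),φ(3)) = (7,8) ∈ E(G2) ✓
  (2,4) → (φ(2),φ(4)) = (4,8) ∈ E(G2) ✓
  (2,7) → (φ(2),φ(7)) = (6,8) ∈ E(G2) ✓
  (2,10) → (φ(2),φ(10)) = (8,11) ∈ E(G2) ✓
  (3,4) → (φ(3),φ(4)) = (4,7) ∈ E(G2) ✓
  (3,5) → (φ(3),φ(5)) = (7,9) ∈ E(G2) ✓
  (3,6) → (φ(3),φ(6)) = (0,7) ∈ E(G2) ✓
  (3,8) → (φ(3),φ(8)) = (7,10) ∈ E(G2) ✓
  (3,9) → (φ(3),φ(9)) = (2,7) ∈ E(G2) ✓
  (3,11) → (φ(3),φ(11)) = (3,7) ∈ E(G2) ✓
  (4,8) → (φ(4),φ(8)) = (4,10) ∈ E(G2) ✓
  (4,9) → (φ(4),φ(9)) = (2,4) ∈ E(G2) ✓
  (4,11) → (φ(4),φ(11)) = (3,4) ∈ E(G2) ✓
  (5,7) → (φ(5),φ(7)) = (6,9) ∈ E(G2) ✓
  (5,10) → (φ(5),φ(10)) = (9,11) ∈ E(G2) ✓
  (5,11) → (φ(5),φ(11)) = (3,9) ∈ E(G2) ✓
  (6,7) → (φ(6),φ(7)) = (0,6) ∈ E(G2) ✓
  (6,8) → (φ(6),φ(8)) = (0,10) ∈ E(G2) ✓
  (6,9) → (φ(6),φ(9)) = (0,2) ∈ E(G2) ✓
  (6,10) → (φ(6),φ(10)) = (0,11) ∈ E(G2) ✓
  (6,11) → (φ(6),φ(11)) = (0,3) ∈ E(G2) ✓
  (7,10) → (φ(7),φ(10)) = (6,11) ∈ E(G2) ✓
  (7,11) → (φ(7),φ(11)) = (3,6) ∈ E(G2) ✓
  (8,9) → (φ(8),φ(9)) = (2,10) ∈ E(G2) ✓
  (9,10) → (φ(9),φ(10)) = (2,11) ∈ E(G2) ✓
  (9,11) → (φ(9),φ(11)) = (2,3) ∈ E(G2) ✓
All 40 edges of G1 map to edges of G2, and |E(G1)| = |E(G2)| = 40, so φ is a bijection on edges as well as vertices. Hence G1 ≅ G2.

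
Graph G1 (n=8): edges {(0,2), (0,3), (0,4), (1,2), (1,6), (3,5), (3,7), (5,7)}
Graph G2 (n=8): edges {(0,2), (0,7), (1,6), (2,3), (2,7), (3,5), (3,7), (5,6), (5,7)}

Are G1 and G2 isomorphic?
No, not isomorphic

The graphs are NOT isomorphic.

Connected components of G1: 1 component(s) with vertex sets [[0, 1, 2, 3, 4, 5, 6, 7]], sizes [8].
Connected components of G2: 2 component(s) with vertex sets [[4], [0, 1, 2, 3, 5, 6, 7]], sizes [1, 7].
The number of connected components (and the multiset of component sizes) is an isomorphism invariant — an isomorphism maps each component of G1 bijectively onto a component of G2. Since G1 has 1 component(s) and G2 has 2, they cannot be isomorphic.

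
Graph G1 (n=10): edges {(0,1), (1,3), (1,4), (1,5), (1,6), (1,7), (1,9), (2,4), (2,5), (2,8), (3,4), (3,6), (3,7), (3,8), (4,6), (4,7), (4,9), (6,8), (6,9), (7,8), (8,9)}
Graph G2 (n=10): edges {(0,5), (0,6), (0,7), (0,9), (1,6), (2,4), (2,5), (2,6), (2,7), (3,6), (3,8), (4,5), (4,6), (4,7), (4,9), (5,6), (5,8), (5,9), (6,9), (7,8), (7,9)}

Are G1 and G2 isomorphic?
Yes, isomorphic

The graphs are isomorphic.
One valid mapping φ: V(G1) → V(G2): 0→1, 1→6, 2→8, 3→9, 4→5, 5→3, 6→4, 7→0, 8→7, 9→2

Verify φ preserves adjacency — for each edge of G1, its image is an edge of G2:
  (0,1) → (φ(0),φ(1)) = (1,6) ∈ E(G2) ✓
  (1,3) → (φ(1),φ(3)) = (6,9) ∈ E(G2) ✓
  (1,4) → (φ(1),φ(4)) = (5,6) ∈ E(G2) ✓
  (1,5) → (φ(1),φ(5)) = (3,6) ∈ E(G2) ✓
  (1,6) → (φ(1),φ(6)) = (4,6) ∈ E(G2) ✓
  (1,7) → (φ(1),φ(7)) = (0,6) ∈ E(G2) ✓
  (1,9) → (φ(1),φ(9)) = (2,6) ∈ E(G2) ✓
  (2,4) → (φ(2),φ(4)) = (5,8) ∈ E(G2) ✓
  (2,5) → (φ(2),φ(5)) = (3,8) ∈ E(G2) ✓
  (2,8) → (φ(2),φ(8)) = (7,8) ∈ E(G2) ✓
  (3,4) → (φ(3),φ(4)) = (5,9) ∈ E(G2) ✓
  (3,6) → (φ(3),φ(6)) = (4,9) ∈ E(G2) ✓
  (3,7) → (φ(3),φ(7)) = (0,9) ∈ E(G2) ✓
  (3,8) → (φ(3),φ(8)) = (7,9) ∈ E(G2) ✓
  (4,6) → (φ(4),φ(6)) = (4,5) ∈ E(G2) ✓
  (4,7) → (φ(4),φ(7)) = (0,5) ∈ E(G2) ✓
  (4,9) → (φ(4),φ(9)) = (2,5) ∈ E(G2) ✓
  (6,8) → (φ(6),φ(8)) = (4,7) ∈ E(G2) ✓
  (6,9) → (φ(6),φ(9)) = (2,4) ∈ E(G2) ✓
  (7,8) → (φ(7),φ(8)) = (0,7) ∈ E(G2) ✓
  (8,9) → (φ(8),φ(9)) = (2,7) ∈ E(G2) ✓
All 21 edges of G1 map to edges of G2, and |E(G1)| = |E(G2)| = 21, so φ is a bijection on edges as well as vertices. Hence G1 ≅ G2.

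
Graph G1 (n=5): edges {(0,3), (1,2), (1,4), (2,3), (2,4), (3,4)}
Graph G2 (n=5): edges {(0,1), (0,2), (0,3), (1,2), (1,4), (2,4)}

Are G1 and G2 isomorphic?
Yes, isomorphic

The graphs are isomorphic.
One valid mapping φ: V(G1) → V(G2): 0→3, 1→4, 2→2, 3→0, 4→1

Verify φ preserves adjacency — for each edge of G1, its image is an edge of G2:
  (0,3) → (φ(0),φ(3)) = (0,3) ∈ E(G2) ✓
  (1,2) → (φ(1),φ(2)) = (2,4) ∈ E(G2) ✓
  (1,4) → (φ(1),φ(4)) = (1,4) ∈ E(G2) ✓
  (2,3) → (φ(2),φ(3)) = (0,2) ∈ E(G2) ✓
  (2,4) → (φ(2),φ(4)) = (1,2) ∈ E(G2) ✓
  (3,4) → (φ(3),φ(4)) = (0,1) ∈ E(G2) ✓
All 6 edges of G1 map to edges of G2, and |E(G1)| = |E(G2)| = 6, so φ is a bijection on edges as well as vertices. Hence G1 ≅ G2.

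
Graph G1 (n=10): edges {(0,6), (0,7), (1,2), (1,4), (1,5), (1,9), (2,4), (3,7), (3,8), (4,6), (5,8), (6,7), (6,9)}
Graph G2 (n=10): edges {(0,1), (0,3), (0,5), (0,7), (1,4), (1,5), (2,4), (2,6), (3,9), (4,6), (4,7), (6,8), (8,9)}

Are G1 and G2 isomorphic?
Yes, isomorphic

The graphs are isomorphic.
One valid mapping φ: V(G1) → V(G2): 0→2, 1→0, 2→5, 3→8, 4→1, 5→3, 6→4, 7→6, 8→9, 9→7

Verify φ preserves adjacency — for each edge of G1, its image is an edge of G2:
  (0,6) → (φ(0),φ(6)) = (2,4) ∈ E(G2) ✓
  (0,7) → (φ(0),φ(7)) = (2,6) ∈ E(G2) ✓
  (1,2) → (φ(1),φ(2)) = (0,5) ∈ E(G2) ✓
  (1,4) → (φ(1),φ(4)) = (0,1) ∈ E(G2) ✓
  (1,5) → (φ(1),φ(5)) = (0,3) ∈ E(G2) ✓
  (1,9) → (φ(1),φ(9)) = (0,7) ∈ E(G2) ✓
  (2,4) → (φ(2),φ(4)) = (1,5) ∈ E(G2) ✓
  (3,7) → (φ(3),φ(7)) = (6,8) ∈ E(G2) ✓
  (3,8) → (φ(3),φ(8)) = (8,9) ∈ E(G2) ✓
  (4,6) → (φ(4),φ(6)) = (1,4) ∈ E(G2) ✓
  (5,8) → (φ(5),φ(8)) = (3,9) ∈ E(G2) ✓
  (6,7) → (φ(6),φ(7)) = (4,6) ∈ E(G2) ✓
  (6,9) → (φ(6),φ(9)) = (4,7) ∈ E(G2) ✓
All 13 edges of G1 map to edges of G2, and |E(G1)| = |E(G2)| = 13, so φ is a bijection on edges as well as vertices. Hence G1 ≅ G2.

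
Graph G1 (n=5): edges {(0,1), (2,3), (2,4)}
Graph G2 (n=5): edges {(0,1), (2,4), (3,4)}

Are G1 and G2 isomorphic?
Yes, isomorphic

The graphs are isomorphic.
One valid mapping φ: V(G1) → V(G2): 0→1, 1→0, 2→4, 3→2, 4→3

Verify φ preserves adjacency — for each edge of G1, its image is an edge of G2:
  (0,1) → (φ(0),φ(1)) = (0,1) ∈ E(G2) ✓
  (2,3) → (φ(2),φ(3)) = (2,4) ∈ E(G2) ✓
  (2,4) → (φ(2),φ(4)) = (3,4) ∈ E(G2) ✓
All 3 edges of G1 map to edges of G2, and |E(G1)| = |E(G2)| = 3, so φ is a bijection on edges as well as vertices. Hence G1 ≅ G2.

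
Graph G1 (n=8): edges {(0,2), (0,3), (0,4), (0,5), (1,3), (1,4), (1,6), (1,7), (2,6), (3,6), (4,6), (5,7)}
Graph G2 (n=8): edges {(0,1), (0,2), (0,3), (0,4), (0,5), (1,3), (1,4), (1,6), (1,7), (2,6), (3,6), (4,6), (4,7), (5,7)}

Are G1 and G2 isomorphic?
No, not isomorphic

The graphs are NOT isomorphic.

Counting edges: G1 has 12 edge(s); G2 has 14 edge(s).
Edge count is an isomorphism invariant (a bijection on vertices induces a bijection on edges), so differing edge counts rule out isomorphism.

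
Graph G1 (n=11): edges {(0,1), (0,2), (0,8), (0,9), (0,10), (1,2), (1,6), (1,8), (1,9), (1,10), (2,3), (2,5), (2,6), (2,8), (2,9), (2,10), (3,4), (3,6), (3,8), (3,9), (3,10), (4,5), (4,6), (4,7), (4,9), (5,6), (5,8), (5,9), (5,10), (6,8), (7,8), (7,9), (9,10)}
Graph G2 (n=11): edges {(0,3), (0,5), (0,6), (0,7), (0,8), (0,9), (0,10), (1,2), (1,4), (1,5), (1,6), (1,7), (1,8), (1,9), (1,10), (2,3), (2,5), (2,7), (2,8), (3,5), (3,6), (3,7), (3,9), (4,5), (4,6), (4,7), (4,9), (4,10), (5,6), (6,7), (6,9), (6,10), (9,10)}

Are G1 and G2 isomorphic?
Yes, isomorphic

The graphs are isomorphic.
One valid mapping φ: V(G1) → V(G2): 0→10, 1→9, 2→6, 3→5, 4→2, 5→7, 6→3, 7→8, 8→0, 9→1, 10→4

Verify φ preserves adjacency — for each edge of G1, its image is an edge of G2:
  (0,1) → (φ(0),φ(1)) = (9,10) ∈ E(G2) ✓
  (0,2) → (φ(0),φ(2)) = (6,10) ∈ E(G2) ✓
  (0,8) → (φ(0),φ(8)) = (0,10) ∈ E(G2) ✓
  (0,9) → (φ(0),φ(9)) = (1,10) ∈ E(G2) ✓
  (0,10) → (φ(0),φ(10)) = (4,10) ∈ E(G2) ✓
  (1,2) → (φ(1),φ(2)) = (6,9) ∈ E(G2) ✓
  (1,6) → (φ(1),φ(6)) = (3,9) ∈ E(G2) ✓
  (1,8) → (φ(1),φ(8)) = (0,9) ∈ E(G2) ✓
  (1,9) → (φ(1),φ(9)) = (1,9) ∈ E(G2) ✓
  (1,10) → (φ(1),φ(10)) = (4,9) ∈ E(G2) ✓
  (2,3) → (φ(2),φ(3)) = (5,6) ∈ E(G2) ✓
  (2,5) → (φ(2),φ(5)) = (6,7) ∈ E(G2) ✓
  (2,6) → (φ(2),φ(6)) = (3,6) ∈ E(G2) ✓
  (2,8) → (φ(2),φ(8)) = (0,6) ∈ E(G2) ✓
  (2,9) → (φ(2),φ(9)) = (1,6) ∈ E(G2) ✓
  (2,10) → (φ(2),φ(10)) = (4,6) ∈ E(G2) ✓
  (3,4) → (φ(3),φ(4)) = (2,5) ∈ E(G2) ✓
  (3,6) → (φ(3),φ(6)) = (3,5) ∈ E(G2) ✓
  (3,8) → (φ(3),φ(8)) = (0,5) ∈ E(G2) ✓
  (3,9) → (φ(3),φ(9)) = (1,5) ∈ E(G2) ✓
  (3,10) → (φ(3),φ(10)) = (4,5) ∈ E(G2) ✓
  (4,5) → (φ(4),φ(5)) = (2,7) ∈ E(G2) ✓
  (4,6) → (φ(4),φ(6)) = (2,3) ∈ E(G2) ✓
  (4,7) → (φ(4),φ(7)) = (2,8) ∈ E(G2) ✓
  (4,9) → (φ(4),φ(9)) = (1,2) ∈ E(G2) ✓
  (5,6) → (φ(5),φ(6)) = (3,7) ∈ E(G2) ✓
  (5,8) → (φ(5),φ(8)) = (0,7) ∈ E(G2) ✓
  (5,9) → (φ(5),φ(9)) = (1,7) ∈ E(G2) ✓
  (5,10) → (φ(5),φ(10)) = (4,7) ∈ E(G2) ✓
  (6,8) → (φ(6),φ(8)) = (0,3) ∈ E(G2) ✓
  (7,8) → (φ(7),φ(8)) = (0,8) ∈ E(G2) ✓
  (7,9) → (φ(7),φ(9)) = (1,8) ∈ E(G2) ✓
  (9,10) → (φ(9),φ(10)) = (1,4) ∈ E(G2) ✓
All 33 edges of G1 map to edges of G2, and |E(G1)| = |E(G2)| = 33, so φ is a bijection on edges as well as vertices. Hence G1 ≅ G2.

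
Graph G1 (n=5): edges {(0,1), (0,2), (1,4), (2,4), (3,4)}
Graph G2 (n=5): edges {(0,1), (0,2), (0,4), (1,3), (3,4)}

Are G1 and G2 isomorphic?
Yes, isomorphic

The graphs are isomorphic.
One valid mapping φ: V(G1) → V(G2): 0→3, 1→4, 2→1, 3→2, 4→0

Verify φ preserves adjacency — for each edge of G1, its image is an edge of G2:
  (0,1) → (φ(0),φ(1)) = (3,4) ∈ E(G2) ✓
  (0,2) → (φ(0),φ(2)) = (1,3) ∈ E(G2) ✓
  (1,4) → (φ(1),φ(4)) = (0,4) ∈ E(G2) ✓
  (2,4) → (φ(2),φ(4)) = (0,1) ∈ E(G2) ✓
  (3,4) → (φ(3),φ(4)) = (0,2) ∈ E(G2) ✓
All 5 edges of G1 map to edges of G2, and |E(G1)| = |E(G2)| = 5, so φ is a bijection on edges as well as vertices. Hence G1 ≅ G2.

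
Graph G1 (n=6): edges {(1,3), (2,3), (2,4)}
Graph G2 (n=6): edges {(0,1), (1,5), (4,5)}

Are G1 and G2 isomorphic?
Yes, isomorphic

The graphs are isomorphic.
One valid mapping φ: V(G1) → V(G2): 0→3, 1→0, 2→5, 3→1, 4→4, 5→2

Verify φ preserves adjacency — for each edge of G1, its image is an edge of G2:
  (1,3) → (φ(1),φ(3)) = (0,1) ∈ E(G2) ✓
  (2,3) → (φ(2),φ(3)) = (1,5) ∈ E(G2) ✓
  (2,4) → (φ(2),φ(4)) = (4,5) ∈ E(G2) ✓
All 3 edges of G1 map to edges of G2, and |E(G1)| = |E(G2)| = 3, so φ is a bijection on edges as well as vertices. Hence G1 ≅ G2.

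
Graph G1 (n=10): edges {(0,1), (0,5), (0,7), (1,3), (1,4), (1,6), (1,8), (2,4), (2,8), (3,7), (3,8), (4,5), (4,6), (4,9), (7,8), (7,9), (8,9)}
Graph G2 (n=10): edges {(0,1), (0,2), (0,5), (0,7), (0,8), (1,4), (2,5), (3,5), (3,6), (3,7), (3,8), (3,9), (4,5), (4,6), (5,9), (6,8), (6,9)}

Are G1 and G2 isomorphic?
Yes, isomorphic

The graphs are isomorphic.
One valid mapping φ: V(G1) → V(G2): 0→4, 1→5, 2→7, 3→9, 4→0, 5→1, 6→2, 7→6, 8→3, 9→8

Verify φ preserves adjacency — for each edge of G1, its image is an edge of G2:
  (0,1) → (φ(0),φ(1)) = (4,5) ∈ E(G2) ✓
  (0,5) → (φ(0),φ(5)) = (1,4) ∈ E(G2) ✓
  (0,7) → (φ(0),φ(7)) = (4,6) ∈ E(G2) ✓
  (1,3) → (φ(1),φ(3)) = (5,9) ∈ E(G2) ✓
  (1,4) → (φ(1),φ(4)) = (0,5) ∈ E(G2) ✓
  (1,6) → (φ(1),φ(6)) = (2,5) ∈ E(G2) ✓
  (1,8) → (φ(1),φ(8)) = (3,5) ∈ E(G2) ✓
  (2,4) → (φ(2),φ(4)) = (0,7) ∈ E(G2) ✓
  (2,8) → (φ(2),φ(8)) = (3,7) ∈ E(G2) ✓
  (3,7) → (φ(3),φ(7)) = (6,9) ∈ E(G2) ✓
  (3,8) → (φ(3),φ(8)) = (3,9) ∈ E(G2) ✓
  (4,5) → (φ(4),φ(5)) = (0,1) ∈ E(G2) ✓
  (4,6) → (φ(4),φ(6)) = (0,2) ∈ E(G2) ✓
  (4,9) → (φ(4),φ(9)) = (0,8) ∈ E(G2) ✓
  (7,8) → (φ(7),φ(8)) = (3,6) ∈ E(G2) ✓
  (7,9) → (φ(7),φ(9)) = (6,8) ∈ E(G2) ✓
  (8,9) → (φ(8),φ(9)) = (3,8) ∈ E(G2) ✓
All 17 edges of G1 map to edges of G2, and |E(G1)| = |E(G2)| = 17, so φ is a bijection on edges as well as vertices. Hence G1 ≅ G2.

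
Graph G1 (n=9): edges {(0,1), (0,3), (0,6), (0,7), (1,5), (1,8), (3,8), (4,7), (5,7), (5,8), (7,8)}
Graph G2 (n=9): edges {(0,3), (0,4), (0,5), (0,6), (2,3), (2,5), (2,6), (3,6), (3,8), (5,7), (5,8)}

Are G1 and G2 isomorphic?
Yes, isomorphic

The graphs are isomorphic.
One valid mapping φ: V(G1) → V(G2): 0→5, 1→2, 2→1, 3→8, 4→4, 5→6, 6→7, 7→0, 8→3

Verify φ preserves adjacency — for each edge of G1, its image is an edge of G2:
  (0,1) → (φ(0),φ(1)) = (2,5) ∈ E(G2) ✓
  (0,3) → (φ(0),φ(3)) = (5,8) ∈ E(G2) ✓
  (0,6) → (φ(0),φ(6)) = (5,7) ∈ E(G2) ✓
  (0,7) → (φ(0),φ(7)) = (0,5) ∈ E(G2) ✓
  (1,5) → (φ(1),φ(5)) = (2,6) ∈ E(G2) ✓
  (1,8) → (φ(1),φ(8)) = (2,3) ∈ E(G2) ✓
  (3,8) → (φ(3),φ(8)) = (3,8) ∈ E(G2) ✓
  (4,7) → (φ(4),φ(7)) = (0,4) ∈ E(G2) ✓
  (5,7) → (φ(5),φ(7)) = (0,6) ∈ E(G2) ✓
  (5,8) → (φ(5),φ(8)) = (3,6) ∈ E(G2) ✓
  (7,8) → (φ(7),φ(8)) = (0,3) ∈ E(G2) ✓
All 11 edges of G1 map to edges of G2, and |E(G1)| = |E(G2)| = 11, so φ is a bijection on edges as well as vertices. Hence G1 ≅ G2.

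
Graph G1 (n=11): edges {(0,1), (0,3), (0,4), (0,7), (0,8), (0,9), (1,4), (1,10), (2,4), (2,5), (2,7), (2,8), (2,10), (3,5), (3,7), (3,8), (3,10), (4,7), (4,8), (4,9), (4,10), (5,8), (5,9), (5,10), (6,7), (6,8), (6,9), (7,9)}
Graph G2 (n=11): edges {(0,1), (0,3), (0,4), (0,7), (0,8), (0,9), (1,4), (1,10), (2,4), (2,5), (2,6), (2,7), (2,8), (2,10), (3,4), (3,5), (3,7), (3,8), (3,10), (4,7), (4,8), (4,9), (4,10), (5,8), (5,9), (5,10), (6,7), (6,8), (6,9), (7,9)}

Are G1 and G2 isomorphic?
No, not isomorphic

The graphs are NOT isomorphic.

Counting edges: G1 has 28 edge(s); G2 has 30 edge(s).
Edge count is an isomorphism invariant (a bijection on vertices induces a bijection on edges), so differing edge counts rule out isomorphism.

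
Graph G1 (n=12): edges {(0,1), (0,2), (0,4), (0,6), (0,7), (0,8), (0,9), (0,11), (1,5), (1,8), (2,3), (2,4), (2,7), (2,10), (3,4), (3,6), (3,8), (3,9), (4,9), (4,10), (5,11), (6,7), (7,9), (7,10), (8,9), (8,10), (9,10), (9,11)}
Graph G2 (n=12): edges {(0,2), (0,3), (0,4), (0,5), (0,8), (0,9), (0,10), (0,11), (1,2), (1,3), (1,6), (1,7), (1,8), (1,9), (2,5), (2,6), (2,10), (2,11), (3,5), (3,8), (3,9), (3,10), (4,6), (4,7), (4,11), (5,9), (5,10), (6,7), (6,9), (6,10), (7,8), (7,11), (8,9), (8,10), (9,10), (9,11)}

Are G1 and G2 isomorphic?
No, not isomorphic

The graphs are NOT isomorphic.

Degrees in G1: deg(0)=8, deg(1)=3, deg(2)=5, deg(3)=5, deg(4)=5, deg(5)=2, deg(6)=3, deg(7)=5, deg(8)=5, deg(9)=7, deg(10)=5, deg(11)=3.
Sorted degree sequence of G1: [8, 7, 5, 5, 5, 5, 5, 5, 3, 3, 3, 2].
Degrees in G2: deg(0)=8, deg(1)=6, deg(2)=6, deg(3)=6, deg(4)=4, deg(5)=5, deg(6)=6, deg(7)=5, deg(8)=6, deg(9)=8, deg(10)=7, deg(11)=5.
Sorted degree sequence of G2: [8, 8, 7, 6, 6, 6, 6, 6, 5, 5, 5, 4].
The (sorted) degree sequence is an isomorphism invariant, so since G1 and G2 have different degree sequences they cannot be isomorphic.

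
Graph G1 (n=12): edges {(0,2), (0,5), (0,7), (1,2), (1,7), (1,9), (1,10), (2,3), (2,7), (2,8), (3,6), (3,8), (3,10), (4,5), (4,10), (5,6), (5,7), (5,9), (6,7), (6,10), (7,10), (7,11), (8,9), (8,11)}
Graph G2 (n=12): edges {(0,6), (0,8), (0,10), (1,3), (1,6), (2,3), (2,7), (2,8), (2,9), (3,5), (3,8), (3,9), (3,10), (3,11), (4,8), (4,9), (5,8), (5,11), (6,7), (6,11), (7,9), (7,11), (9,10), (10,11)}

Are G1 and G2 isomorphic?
Yes, isomorphic

The graphs are isomorphic.
One valid mapping φ: V(G1) → V(G2): 0→5, 1→10, 2→11, 3→7, 4→4, 5→8, 6→2, 7→3, 8→6, 9→0, 10→9, 11→1

Verify φ preserves adjacency — for each edge of G1, its image is an edge of G2:
  (0,2) → (φ(0),φ(2)) = (5,11) ∈ E(G2) ✓
  (0,5) → (φ(0),φ(5)) = (5,8) ∈ E(G2) ✓
  (0,7) → (φ(0),φ(7)) = (3,5) ∈ E(G2) ✓
  (1,2) → (φ(1),φ(2)) = (10,11) ∈ E(G2) ✓
  (1,7) → (φ(1),φ(7)) = (3,10) ∈ E(G2) ✓
  (1,9) → (φ(1),φ(9)) = (0,10) ∈ E(G2) ✓
  (1,10) → (φ(1),φ(10)) = (9,10) ∈ E(G2) ✓
  (2,3) → (φ(2),φ(3)) = (7,11) ∈ E(G2) ✓
  (2,7) → (φ(2),φ(7)) = (3,11) ∈ E(G2) ✓
  (2,8) → (φ(2),φ(8)) = (6,11) ∈ E(G2) ✓
  (3,6) → (φ(3),φ(6)) = (2,7) ∈ E(G2) ✓
  (3,8) → (φ(3),φ(8)) = (6,7) ∈ E(G2) ✓
  (3,10) → (φ(3),φ(10)) = (7,9) ∈ E(G2) ✓
  (4,5) → (φ(4),φ(5)) = (4,8) ∈ E(G2) ✓
  (4,10) → (φ(4),φ(10)) = (4,9) ∈ E(G2) ✓
  (5,6) → (φ(5),φ(6)) = (2,8) ∈ E(G2) ✓
  (5,7) → (φ(5),φ(7)) = (3,8) ∈ E(G2) ✓
  (5,9) → (φ(5),φ(9)) = (0,8) ∈ E(G2) ✓
  (6,7) → (φ(6),φ(7)) = (2,3) ∈ E(G2) ✓
  (6,10) → (φ(6),φ(10)) = (2,9) ∈ E(G2) ✓
  (7,10) → (φ(7),φ(10)) = (3,9) ∈ E(G2) ✓
  (7,11) → (φ(7),φ(11)) = (1,3) ∈ E(G2) ✓
  (8,9) → (φ(8),φ(9)) = (0,6) ∈ E(G2) ✓
  (8,11) → (φ(8),φ(11)) = (1,6) ∈ E(G2) ✓
All 24 edges of G1 map to edges of G2, and |E(G1)| = |E(G2)| = 24, so φ is a bijection on edges as well as vertices. Hence G1 ≅ G2.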